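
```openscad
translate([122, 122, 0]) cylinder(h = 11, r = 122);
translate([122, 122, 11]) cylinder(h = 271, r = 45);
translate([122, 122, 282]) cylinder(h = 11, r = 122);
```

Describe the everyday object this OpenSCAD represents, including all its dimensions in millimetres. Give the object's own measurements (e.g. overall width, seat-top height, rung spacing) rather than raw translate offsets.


A spool: two coaxial disc flanges of radius 122 mm and thickness 11 mm, joined by a core cylinder of radius 45 mm and height 271 mm. The lower flange rests on z = 0 and the three cylinders share a vertical axis.


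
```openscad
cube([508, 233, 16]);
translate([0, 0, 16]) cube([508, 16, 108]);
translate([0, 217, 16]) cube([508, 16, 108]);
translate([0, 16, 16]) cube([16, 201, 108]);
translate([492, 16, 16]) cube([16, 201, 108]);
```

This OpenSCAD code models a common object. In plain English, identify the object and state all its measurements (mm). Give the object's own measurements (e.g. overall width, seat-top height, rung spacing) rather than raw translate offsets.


An open-topped rectangular box: outside dimensions 508×233×124 mm, with a uniform wall and base thickness of 16 mm. The base is a full 508×233 slab on the floor; four walls sit on top of the base. The front and back walls (the −y and +y sides) span the full width; the two side walls fit between them.


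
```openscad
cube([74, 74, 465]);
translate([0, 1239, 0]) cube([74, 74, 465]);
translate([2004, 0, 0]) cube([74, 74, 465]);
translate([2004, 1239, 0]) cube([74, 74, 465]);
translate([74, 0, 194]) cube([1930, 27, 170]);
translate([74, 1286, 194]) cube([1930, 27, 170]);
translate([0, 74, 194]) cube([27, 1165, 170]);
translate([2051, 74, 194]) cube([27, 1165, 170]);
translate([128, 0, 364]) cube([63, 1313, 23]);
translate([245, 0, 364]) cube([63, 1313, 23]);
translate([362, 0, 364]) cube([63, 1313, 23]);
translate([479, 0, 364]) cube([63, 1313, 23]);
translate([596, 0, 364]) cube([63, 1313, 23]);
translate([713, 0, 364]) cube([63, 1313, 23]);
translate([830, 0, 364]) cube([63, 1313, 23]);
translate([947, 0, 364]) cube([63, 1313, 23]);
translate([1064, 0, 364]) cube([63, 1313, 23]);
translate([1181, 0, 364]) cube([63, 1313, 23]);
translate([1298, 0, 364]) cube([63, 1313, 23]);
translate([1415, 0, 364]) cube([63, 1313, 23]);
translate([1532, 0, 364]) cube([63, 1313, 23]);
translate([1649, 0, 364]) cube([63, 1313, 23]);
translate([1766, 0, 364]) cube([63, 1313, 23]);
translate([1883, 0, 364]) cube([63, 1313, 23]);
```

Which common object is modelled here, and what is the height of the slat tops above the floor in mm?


A bed frame. The slat-top height is 387 mm.

Four posts, four rails, and a row of slats — a bed frame. Slats sit on the rails at z = 194 + 170 = 364; with slat thickness 23, the top is 387 mm.


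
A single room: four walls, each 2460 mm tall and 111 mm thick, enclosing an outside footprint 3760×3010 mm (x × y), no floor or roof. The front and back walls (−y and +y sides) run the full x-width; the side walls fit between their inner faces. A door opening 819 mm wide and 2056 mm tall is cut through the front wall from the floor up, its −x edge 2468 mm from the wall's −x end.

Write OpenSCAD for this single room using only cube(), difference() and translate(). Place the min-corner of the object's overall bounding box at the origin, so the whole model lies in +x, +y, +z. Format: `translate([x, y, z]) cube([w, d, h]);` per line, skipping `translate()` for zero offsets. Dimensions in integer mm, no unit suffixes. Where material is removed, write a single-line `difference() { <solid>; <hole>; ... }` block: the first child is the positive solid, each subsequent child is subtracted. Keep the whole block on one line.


difference() { cube([3760, 111, 2460]); translate([2468, 0, 0]) cube([819, 111, 2056]); }
translate([0, 2899, 0]) cube([3760, 111, 2460]);
translate([0, 111, 0]) cube([111, 2788, 2460]);
translate([3649, 111, 0]) cube([111, 2788, 2460]);


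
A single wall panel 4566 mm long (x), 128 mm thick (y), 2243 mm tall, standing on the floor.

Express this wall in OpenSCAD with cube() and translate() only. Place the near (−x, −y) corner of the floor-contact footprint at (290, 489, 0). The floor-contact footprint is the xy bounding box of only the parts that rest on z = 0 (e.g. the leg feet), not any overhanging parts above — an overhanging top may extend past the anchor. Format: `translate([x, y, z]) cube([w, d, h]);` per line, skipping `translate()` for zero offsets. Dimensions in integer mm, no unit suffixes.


translate([290, 489, 0]) cube([4566, 128, 2243]);


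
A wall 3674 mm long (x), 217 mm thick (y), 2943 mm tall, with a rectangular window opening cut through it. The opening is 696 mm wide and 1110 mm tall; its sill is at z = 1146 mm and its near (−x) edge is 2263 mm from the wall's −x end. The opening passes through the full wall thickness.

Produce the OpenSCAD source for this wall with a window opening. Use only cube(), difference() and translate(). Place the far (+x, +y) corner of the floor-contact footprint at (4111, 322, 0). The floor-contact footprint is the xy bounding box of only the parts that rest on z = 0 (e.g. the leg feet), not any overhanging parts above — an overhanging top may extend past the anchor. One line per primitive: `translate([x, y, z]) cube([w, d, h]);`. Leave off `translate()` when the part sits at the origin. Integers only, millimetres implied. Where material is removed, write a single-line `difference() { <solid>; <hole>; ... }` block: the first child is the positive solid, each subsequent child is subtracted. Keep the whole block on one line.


difference() { translate([437, 105, 0]) cube([3674, 217, 2943]); translate([2700, 105, 1146]) cube([696, 217, 1110]); }


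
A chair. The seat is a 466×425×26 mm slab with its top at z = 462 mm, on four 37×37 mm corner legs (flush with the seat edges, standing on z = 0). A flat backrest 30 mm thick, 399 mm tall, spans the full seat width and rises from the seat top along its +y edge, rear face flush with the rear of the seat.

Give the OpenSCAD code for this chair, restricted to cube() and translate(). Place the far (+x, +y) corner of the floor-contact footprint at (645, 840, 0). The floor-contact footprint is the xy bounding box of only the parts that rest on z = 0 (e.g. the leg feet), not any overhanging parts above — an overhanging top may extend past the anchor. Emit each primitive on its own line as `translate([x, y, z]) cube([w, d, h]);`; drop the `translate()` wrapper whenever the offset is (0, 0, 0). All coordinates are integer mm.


translate([179, 415, 436]) cube([466, 425, 26]);
translate([179, 415, 0]) cube([37, 37, 436]);
translate([608, 415, 0]) cube([37, 37, 436]);
translate([179, 803, 0]) cube([37, 37, 436]);
translate([608, 803, 0]) cube([37, 37, 436]);
translate([179, 810, 462]) cube([466, 30, 399]);


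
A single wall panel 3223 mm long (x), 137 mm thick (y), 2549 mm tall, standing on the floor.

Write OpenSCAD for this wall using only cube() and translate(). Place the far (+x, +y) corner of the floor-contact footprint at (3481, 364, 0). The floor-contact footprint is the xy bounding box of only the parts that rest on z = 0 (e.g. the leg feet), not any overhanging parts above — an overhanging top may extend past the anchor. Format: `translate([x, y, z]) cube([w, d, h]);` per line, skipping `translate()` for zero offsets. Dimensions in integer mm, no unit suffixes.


translate([258, 227, 0]) cube([3223, 137, 2549]);


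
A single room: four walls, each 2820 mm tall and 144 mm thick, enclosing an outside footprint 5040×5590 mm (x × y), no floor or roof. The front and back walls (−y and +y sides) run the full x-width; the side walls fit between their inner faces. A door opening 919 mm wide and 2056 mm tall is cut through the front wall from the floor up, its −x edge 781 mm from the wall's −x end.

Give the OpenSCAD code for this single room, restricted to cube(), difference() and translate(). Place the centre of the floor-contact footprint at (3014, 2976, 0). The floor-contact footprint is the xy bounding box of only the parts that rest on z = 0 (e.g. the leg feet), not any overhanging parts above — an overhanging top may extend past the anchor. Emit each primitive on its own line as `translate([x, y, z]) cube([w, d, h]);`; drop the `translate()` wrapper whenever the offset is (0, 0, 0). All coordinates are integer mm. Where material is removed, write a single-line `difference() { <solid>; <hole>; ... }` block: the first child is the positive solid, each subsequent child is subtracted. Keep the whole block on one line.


difference() { translate([494, 181, 0]) cube([5040, 144, 2820]); translate([1275, 181, 0]) cube([919, 144, 2056]); }
translate([494, 5627, 0]) cube([5040, 144, 2820]);
translate([494, 325, 0]) cube([144, 5302, 2820]);
translate([5390, 325, 0]) cube([144, 5302, 2820]);


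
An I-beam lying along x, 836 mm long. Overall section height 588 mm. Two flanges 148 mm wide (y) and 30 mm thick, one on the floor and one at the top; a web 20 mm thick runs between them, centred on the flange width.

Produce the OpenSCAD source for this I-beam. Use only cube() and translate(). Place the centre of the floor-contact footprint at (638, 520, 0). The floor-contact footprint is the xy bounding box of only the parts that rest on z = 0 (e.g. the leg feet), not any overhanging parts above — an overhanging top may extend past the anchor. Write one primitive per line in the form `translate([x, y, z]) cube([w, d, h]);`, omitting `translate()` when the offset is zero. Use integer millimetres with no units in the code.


translate([220, 446, 0]) cube([836, 148, 30]);
translate([220, 510, 30]) cube([836, 20, 528]);
translate([220, 446, 558]) cube([836, 148, 30]);


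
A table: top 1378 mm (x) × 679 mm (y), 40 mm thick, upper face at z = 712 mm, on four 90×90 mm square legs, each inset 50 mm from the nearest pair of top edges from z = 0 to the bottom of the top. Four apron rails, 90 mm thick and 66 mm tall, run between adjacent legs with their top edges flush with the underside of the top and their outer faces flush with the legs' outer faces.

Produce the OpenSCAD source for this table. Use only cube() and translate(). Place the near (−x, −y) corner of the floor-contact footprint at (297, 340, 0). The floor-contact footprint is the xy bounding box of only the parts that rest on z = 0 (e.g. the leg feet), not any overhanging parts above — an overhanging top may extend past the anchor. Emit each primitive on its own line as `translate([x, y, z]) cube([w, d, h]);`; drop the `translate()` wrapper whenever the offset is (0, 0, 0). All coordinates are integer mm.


// leg_h = 712 - 40 = 672
// apron z = 672 - 66 = 606
translate([247, 290, 672]) cube([1378, 679, 40]);
translate([297, 340, 0]) cube([90, 90, 672]);
translate([1485, 340, 0]) cube([90, 90, 672]);
translate([297, 829, 0]) cube([90, 90, 672]);
translate([1485, 829, 0]) cube([90, 90, 672]);
translate([387, 340, 606]) cube([1098, 90, 66]);
translate([387, 829, 606]) cube([1098, 90, 66]);
translate([297, 430, 606]) cube([90, 399, 66]);
translate([1485, 430, 606]) cube([90, 399, 66]);


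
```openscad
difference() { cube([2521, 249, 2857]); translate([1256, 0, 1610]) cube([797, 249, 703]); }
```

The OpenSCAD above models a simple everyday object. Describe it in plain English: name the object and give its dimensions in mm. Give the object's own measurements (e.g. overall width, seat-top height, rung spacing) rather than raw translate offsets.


A wall 2521 mm long (x), 249 mm thick (y), 2857 mm tall, with a rectangular window opening cut through it. The opening is 797 mm wide and 703 mm tall; its sill is at z = 1610 mm and its near (−x) edge is 1256 mm from the wall's −x end. The opening passes through the full wall thickness.


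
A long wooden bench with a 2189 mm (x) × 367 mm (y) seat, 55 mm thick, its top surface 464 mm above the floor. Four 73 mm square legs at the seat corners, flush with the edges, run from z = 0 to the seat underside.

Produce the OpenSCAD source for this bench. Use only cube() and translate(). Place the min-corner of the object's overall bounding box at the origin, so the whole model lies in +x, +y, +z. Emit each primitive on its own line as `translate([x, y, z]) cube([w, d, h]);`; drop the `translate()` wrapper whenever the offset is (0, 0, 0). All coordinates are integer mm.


translate([0, 0, 409]) cube([2189, 367, 55]);
cube([73, 73, 409]);
translate([0, 294, 0]) cube([73, 73, 409]);
translate([2116, 0, 0]) cube([73, 73, 409]);
translate([2116, 294, 0]) cube([73, 73, 409]);


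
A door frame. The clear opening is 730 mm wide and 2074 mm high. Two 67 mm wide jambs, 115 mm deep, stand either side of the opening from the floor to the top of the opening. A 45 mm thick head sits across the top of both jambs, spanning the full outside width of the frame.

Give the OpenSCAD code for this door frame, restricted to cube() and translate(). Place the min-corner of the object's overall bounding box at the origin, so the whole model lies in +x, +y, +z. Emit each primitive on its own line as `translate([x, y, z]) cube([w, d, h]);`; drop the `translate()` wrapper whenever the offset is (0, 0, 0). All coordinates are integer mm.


cube([67, 115, 2074]);
translate([797, 0, 0]) cube([67, 115, 2074]);
translate([0, 0, 2074]) cube([864, 115, 45]);


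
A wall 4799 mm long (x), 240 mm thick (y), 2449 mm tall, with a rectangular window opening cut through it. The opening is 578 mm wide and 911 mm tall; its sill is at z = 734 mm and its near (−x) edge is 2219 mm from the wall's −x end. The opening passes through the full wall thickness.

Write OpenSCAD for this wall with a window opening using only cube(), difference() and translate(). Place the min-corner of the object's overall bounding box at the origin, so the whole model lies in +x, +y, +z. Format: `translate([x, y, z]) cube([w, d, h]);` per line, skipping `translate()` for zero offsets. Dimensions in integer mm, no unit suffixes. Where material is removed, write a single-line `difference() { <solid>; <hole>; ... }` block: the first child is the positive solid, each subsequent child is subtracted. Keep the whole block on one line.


difference() { cube([4799, 240, 2449]); translate([2219, 0, 734]) cube([578, 240, 911]); }


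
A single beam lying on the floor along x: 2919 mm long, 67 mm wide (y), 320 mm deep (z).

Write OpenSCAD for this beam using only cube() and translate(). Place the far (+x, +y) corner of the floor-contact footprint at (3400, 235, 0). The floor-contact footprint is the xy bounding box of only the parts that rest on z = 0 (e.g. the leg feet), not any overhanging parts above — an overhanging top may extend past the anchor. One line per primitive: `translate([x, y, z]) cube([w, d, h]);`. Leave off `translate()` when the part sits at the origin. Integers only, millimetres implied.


translate([481, 168, 0]) cube([2919, 67, 320]);


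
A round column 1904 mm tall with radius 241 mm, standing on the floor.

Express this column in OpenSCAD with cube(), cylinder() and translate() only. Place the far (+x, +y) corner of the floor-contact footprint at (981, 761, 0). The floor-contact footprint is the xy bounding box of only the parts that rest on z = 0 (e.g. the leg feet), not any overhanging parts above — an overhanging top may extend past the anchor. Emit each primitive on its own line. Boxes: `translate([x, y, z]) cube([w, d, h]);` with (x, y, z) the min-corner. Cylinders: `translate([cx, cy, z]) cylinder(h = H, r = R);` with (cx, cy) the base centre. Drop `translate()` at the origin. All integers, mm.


translate([740, 520, 0]) cylinder(h = 1904, r = 241);


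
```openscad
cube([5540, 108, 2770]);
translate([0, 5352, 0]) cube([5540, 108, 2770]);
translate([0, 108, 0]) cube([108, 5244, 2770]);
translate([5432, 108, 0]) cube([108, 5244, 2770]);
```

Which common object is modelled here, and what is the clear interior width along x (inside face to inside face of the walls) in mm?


A house (or room) frame. The interior width is 5324 mm.

Four 2770 mm walls enclosing a rectangle with no floor or roof — a room or house frame. Outside width is 5540 mm and wall thickness is 108 mm, so the interior width is 5540 − 2 × 108 = 5324 mm.


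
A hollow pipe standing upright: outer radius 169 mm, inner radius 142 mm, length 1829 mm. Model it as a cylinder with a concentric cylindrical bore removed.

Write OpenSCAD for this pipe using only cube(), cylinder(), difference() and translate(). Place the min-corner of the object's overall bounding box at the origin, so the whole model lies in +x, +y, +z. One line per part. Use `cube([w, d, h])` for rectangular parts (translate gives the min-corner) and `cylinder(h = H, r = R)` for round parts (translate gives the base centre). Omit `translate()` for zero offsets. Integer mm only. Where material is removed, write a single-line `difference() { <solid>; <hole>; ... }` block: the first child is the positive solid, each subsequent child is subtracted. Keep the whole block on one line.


difference() { translate([169, 169, 0]) cylinder(h = 1829, r = 169); translate([169, 169, 0]) cylinder(h = 1829, r = 142); }


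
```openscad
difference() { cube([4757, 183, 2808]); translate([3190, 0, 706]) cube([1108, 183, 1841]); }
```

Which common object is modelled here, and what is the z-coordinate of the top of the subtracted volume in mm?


A wall with a window opening. The window head height is 2547 mm.

A wall with a rectangular opening subtracted — a window. Sill at z = 706, opening 1841 mm tall, so the head is at 706 + 1841 = 2547 mm.


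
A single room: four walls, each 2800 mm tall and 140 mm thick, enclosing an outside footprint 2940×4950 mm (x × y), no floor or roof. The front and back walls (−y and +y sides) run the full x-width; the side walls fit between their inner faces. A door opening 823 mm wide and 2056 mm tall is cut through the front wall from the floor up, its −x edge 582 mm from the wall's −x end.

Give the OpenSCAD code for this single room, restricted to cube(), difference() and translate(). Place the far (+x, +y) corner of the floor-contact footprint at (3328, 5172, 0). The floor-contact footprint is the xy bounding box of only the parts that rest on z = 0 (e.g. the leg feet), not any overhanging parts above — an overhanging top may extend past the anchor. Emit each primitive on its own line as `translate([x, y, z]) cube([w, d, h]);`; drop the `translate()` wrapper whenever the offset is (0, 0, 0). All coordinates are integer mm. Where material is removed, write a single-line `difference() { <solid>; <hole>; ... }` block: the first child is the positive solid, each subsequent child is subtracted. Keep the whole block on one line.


difference() { translate([388, 222, 0]) cube([2940, 140, 2800]); translate([970, 222, 0]) cube([823, 140, 2056]); }
translate([388, 5032, 0]) cube([2940, 140, 2800]);
translate([388, 362, 0]) cube([140, 4670, 2800]);
translate([3188, 362, 0]) cube([140, 4670, 2800]);


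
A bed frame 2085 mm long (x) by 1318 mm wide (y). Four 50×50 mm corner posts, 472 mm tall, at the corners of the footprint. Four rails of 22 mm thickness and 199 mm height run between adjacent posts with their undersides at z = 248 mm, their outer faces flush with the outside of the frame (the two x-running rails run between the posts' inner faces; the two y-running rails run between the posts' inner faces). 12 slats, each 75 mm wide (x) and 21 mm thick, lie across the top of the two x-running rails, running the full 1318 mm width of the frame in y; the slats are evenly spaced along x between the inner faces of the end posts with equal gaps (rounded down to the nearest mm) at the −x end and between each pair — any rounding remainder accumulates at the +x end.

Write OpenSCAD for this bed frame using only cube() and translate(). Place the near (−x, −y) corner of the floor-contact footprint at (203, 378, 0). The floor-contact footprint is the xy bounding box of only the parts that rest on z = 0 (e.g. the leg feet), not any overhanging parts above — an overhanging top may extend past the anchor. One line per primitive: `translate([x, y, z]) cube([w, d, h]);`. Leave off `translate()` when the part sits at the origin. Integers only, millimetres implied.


translate([203, 378, 0]) cube([50, 50, 472]);
translate([203, 1646, 0]) cube([50, 50, 472]);
translate([2238, 378, 0]) cube([50, 50, 472]);
translate([2238, 1646, 0]) cube([50, 50, 472]);
translate([253, 378, 248]) cube([1985, 22, 199]);
translate([253, 1674, 248]) cube([1985, 22, 199]);
translate([203, 428, 248]) cube([22, 1218, 199]);
translate([2266, 428, 248]) cube([22, 1218, 199]);
translate([336, 378, 447]) cube([75, 1318, 21]);
translate([494, 378, 447]) cube([75, 1318, 21]);
translate([652, 378, 447]) cube([75, 1318, 21]);
translate([810, 378, 447]) cube([75, 1318, 21]);
translate([968, 378, 447]) cube([75, 1318, 21]);
translate([1126, 378, 447]) cube([75, 1318, 21]);
translate([1284, 378, 447]) cube([75, 1318, 21]);
translate([1442, 378, 447]) cube([75, 1318, 21]);
translate([1600, 378, 447]) cube([75, 1318, 21]);
translate([1758, 378, 447]) cube([75, 1318, 21]);
translate([1916, 378, 447]) cube([75, 1318, 21]);
translate([2074, 378, 447]) cube([75, 1318, 21]);


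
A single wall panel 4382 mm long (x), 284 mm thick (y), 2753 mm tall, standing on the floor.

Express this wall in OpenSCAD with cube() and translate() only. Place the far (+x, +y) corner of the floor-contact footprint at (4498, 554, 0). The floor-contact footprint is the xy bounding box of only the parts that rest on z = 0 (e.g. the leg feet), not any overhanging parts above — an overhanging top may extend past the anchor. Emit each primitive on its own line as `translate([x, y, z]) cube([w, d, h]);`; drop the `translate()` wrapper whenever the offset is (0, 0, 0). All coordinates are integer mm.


translate([116, 270, 0]) cube([4382, 284, 2753]);


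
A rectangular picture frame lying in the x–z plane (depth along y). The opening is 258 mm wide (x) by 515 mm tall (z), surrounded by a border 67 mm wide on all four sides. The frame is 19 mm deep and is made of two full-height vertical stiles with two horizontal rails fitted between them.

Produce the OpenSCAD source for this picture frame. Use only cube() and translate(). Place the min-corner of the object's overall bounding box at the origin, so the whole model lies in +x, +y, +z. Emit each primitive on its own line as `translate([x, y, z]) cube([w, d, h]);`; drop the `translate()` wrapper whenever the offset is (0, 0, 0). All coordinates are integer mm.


cube([67, 19, 649]);
translate([325, 0, 0]) cube([67, 19, 649]);
translate([67, 0, 0]) cube([258, 19, 67]);
translate([67, 0, 582]) cube([258, 19, 67]);


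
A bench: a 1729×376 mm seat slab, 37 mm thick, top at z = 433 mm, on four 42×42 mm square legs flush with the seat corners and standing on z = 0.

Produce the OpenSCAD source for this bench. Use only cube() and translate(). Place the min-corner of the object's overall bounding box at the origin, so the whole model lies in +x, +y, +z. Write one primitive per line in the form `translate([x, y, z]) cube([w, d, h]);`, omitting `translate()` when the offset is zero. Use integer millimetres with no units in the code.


// leg_h = 433 − 37 = 396
translate([0, 0, 396]) cube([1729, 376, 37]);
cube([42, 42, 396]);
translate([0, 334, 0]) cube([42, 42, 396]);
translate([1687, 0, 0]) cube([42, 42, 396]);
translate([1687, 334, 0]) cube([42, 42, 396]);


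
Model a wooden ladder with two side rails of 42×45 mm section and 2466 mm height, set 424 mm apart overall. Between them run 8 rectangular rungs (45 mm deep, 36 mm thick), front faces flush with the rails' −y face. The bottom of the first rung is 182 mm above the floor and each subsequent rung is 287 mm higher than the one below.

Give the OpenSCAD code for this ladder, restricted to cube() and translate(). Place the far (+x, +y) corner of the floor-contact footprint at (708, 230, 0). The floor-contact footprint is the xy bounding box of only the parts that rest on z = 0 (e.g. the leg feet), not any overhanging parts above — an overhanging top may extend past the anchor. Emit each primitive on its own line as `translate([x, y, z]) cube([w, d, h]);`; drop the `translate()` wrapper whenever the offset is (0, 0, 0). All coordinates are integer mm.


translate([284, 185, 0]) cube([42, 45, 2466]);
translate([666, 185, 0]) cube([42, 45, 2466]);
translate([326, 185, 182]) cube([340, 45, 36]);
translate([326, 185, 469]) cube([340, 45, 36]);
translate([326, 185, 756]) cube([340, 45, 36]);
translate([326, 185, 1043]) cube([340, 45, 36]);
translate([326, 185, 1330]) cube([340, 45, 36]);
translate([326, 185, 1617]) cube([340, 45, 36]);
translate([326, 185, 1904]) cube([340, 45, 36]);
translate([326, 185, 2191]) cube([340, 45, 36]);


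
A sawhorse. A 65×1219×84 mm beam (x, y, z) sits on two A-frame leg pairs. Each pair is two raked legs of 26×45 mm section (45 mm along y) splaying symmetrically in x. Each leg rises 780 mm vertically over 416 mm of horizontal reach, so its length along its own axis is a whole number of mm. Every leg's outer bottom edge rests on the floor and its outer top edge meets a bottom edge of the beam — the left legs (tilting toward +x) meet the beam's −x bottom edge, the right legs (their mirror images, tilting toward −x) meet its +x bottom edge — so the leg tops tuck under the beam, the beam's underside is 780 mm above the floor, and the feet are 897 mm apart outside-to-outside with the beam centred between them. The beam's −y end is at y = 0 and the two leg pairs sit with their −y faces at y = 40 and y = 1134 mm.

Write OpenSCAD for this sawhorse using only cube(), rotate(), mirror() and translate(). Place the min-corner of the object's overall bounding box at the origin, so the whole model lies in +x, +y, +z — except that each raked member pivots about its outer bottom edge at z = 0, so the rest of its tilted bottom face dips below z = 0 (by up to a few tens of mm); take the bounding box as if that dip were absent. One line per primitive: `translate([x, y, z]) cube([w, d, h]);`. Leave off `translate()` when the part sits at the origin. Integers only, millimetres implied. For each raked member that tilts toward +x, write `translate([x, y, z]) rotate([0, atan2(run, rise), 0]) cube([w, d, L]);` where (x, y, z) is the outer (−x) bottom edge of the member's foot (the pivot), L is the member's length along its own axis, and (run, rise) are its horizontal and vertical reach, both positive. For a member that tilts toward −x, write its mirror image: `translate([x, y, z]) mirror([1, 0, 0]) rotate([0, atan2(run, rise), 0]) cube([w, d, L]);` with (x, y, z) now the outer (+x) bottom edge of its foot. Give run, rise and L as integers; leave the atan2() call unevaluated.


translate([416, 0, 780]) cube([65, 1219, 84]);
translate([0, 40, 0]) rotate([0, atan2(416, 780), 0]) cube([26, 45, 884]);
translate([897, 40, 0]) mirror([1, 0, 0]) rotate([0, atan2(416, 780), 0]) cube([26, 45, 884]);
translate([0, 1134, 0]) rotate([0, atan2(416, 780), 0]) cube([26, 45, 884]);
translate([897, 1134, 0]) mirror([1, 0, 0]) rotate([0, atan2(416, 780), 0]) cube([26, 45, 884]);


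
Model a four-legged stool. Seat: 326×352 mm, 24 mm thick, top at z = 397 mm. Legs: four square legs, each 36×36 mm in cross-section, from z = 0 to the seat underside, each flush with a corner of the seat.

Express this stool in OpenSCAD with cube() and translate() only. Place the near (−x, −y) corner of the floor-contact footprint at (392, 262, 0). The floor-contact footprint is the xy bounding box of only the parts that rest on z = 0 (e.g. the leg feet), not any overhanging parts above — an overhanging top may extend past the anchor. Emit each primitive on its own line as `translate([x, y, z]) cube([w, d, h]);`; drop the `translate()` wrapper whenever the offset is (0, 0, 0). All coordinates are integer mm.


translate([392, 262, 373]) cube([326, 352, 24]);
translate([392, 262, 0]) cube([36, 36, 373]);
translate([682, 262, 0]) cube([36, 36, 373]);
translate([392, 578, 0]) cube([36, 36, 373]);
translate([682, 578, 0]) cube([36, 36, 373]);


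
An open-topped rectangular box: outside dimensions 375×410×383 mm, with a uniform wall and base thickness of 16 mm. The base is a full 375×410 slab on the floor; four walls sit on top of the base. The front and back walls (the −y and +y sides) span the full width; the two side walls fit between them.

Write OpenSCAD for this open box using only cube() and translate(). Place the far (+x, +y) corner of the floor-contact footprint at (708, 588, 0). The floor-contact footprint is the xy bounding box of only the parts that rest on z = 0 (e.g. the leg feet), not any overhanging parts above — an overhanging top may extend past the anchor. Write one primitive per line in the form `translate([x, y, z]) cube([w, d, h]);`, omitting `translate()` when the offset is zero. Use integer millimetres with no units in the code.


translate([333, 178, 0]) cube([375, 410, 16]);
translate([333, 178, 16]) cube([375, 16, 367]);
translate([333, 572, 16]) cube([375, 16, 367]);
translate([333, 194, 16]) cube([16, 378, 367]);
translate([692, 194, 16]) cube([16, 378, 367]);


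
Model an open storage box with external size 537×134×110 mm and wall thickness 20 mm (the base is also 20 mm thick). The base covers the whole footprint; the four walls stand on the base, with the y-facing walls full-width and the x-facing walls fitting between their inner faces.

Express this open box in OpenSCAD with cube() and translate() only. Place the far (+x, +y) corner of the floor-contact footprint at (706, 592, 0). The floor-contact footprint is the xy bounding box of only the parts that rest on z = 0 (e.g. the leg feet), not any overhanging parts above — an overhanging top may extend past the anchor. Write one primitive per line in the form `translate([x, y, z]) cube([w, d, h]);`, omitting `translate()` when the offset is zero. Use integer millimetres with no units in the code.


translate([169, 458, 0]) cube([537, 134, 20]);
translate([169, 458, 20]) cube([537, 20, 90]);
translate([169, 572, 20]) cube([537, 20, 90]);
translate([169, 478, 20]) cube([20, 94, 90]);
translate([686, 478, 20]) cube([20, 94, 90]);


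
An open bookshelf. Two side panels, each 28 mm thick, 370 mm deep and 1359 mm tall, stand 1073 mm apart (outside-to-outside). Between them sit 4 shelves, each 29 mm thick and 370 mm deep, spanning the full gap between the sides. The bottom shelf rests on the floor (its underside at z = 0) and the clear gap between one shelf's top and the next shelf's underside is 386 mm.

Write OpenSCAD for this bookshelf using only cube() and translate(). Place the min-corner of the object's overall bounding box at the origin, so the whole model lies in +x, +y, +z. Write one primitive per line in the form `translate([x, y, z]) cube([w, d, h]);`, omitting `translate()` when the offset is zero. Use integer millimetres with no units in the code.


cube([28, 370, 1359]);
translate([1045, 0, 0]) cube([28, 370, 1359]);
translate([28, 0, 0]) cube([1017, 370, 29]);
translate([28, 0, 415]) cube([1017, 370, 29]);
translate([28, 0, 830]) cube([1017, 370, 29]);
translate([28, 0, 1245]) cube([1017, 370, 29]);


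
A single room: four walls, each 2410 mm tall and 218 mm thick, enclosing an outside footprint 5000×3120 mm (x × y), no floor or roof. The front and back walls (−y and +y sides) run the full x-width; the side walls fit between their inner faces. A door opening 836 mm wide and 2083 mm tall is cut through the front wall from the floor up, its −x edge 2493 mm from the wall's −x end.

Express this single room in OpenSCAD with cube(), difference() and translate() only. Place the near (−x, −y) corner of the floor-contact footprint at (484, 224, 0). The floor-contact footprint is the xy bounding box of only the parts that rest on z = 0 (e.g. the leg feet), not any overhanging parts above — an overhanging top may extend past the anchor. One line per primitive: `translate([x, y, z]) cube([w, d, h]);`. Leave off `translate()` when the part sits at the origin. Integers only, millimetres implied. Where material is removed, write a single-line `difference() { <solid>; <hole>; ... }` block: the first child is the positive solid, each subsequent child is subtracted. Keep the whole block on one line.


difference() { translate([484, 224, 0]) cube([5000, 218, 2410]); translate([2977, 224, 0]) cube([836, 218, 2083]); }
translate([484, 3126, 0]) cube([5000, 218, 2410]);
translate([484, 442, 0]) cube([218, 2684, 2410]);
translate([5266, 442, 0]) cube([218, 2684, 2410]);


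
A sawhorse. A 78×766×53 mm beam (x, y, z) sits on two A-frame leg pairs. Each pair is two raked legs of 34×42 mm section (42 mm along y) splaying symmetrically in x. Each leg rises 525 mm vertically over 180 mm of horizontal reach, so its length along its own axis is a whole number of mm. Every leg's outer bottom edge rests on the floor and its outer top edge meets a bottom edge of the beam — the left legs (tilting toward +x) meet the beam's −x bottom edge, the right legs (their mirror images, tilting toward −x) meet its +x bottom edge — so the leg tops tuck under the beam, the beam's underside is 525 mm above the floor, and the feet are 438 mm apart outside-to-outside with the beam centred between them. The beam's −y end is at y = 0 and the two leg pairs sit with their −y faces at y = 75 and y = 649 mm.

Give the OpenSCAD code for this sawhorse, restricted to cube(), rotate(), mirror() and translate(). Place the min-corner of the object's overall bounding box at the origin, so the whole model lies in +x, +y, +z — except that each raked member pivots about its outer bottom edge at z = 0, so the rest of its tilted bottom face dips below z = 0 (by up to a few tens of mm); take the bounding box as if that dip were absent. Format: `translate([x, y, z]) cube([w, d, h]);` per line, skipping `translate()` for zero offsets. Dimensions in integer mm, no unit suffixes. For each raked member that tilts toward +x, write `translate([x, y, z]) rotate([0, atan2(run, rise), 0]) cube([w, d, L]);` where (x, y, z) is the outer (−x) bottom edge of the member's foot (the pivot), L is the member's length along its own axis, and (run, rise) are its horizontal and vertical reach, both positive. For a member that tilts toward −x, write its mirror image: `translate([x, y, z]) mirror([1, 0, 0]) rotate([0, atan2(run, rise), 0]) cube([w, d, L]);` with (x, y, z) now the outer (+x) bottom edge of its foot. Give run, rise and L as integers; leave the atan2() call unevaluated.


translate([180, 0, 525]) cube([78, 766, 53]);
translate([0, 75, 0]) rotate([0, atan2(180, 525), 0]) cube([34, 42, 555]);
translate([438, 75, 0]) mirror([1, 0, 0]) rotate([0, atan2(180, 525), 0]) cube([34, 42, 555]);
translate([0, 649, 0]) rotate([0, atan2(180, 525), 0]) cube([34, 42, 555]);
translate([438, 649, 0]) mirror([1, 0, 0]) rotate([0, atan2(180, 525), 0]) cube([34, 42, 555]);


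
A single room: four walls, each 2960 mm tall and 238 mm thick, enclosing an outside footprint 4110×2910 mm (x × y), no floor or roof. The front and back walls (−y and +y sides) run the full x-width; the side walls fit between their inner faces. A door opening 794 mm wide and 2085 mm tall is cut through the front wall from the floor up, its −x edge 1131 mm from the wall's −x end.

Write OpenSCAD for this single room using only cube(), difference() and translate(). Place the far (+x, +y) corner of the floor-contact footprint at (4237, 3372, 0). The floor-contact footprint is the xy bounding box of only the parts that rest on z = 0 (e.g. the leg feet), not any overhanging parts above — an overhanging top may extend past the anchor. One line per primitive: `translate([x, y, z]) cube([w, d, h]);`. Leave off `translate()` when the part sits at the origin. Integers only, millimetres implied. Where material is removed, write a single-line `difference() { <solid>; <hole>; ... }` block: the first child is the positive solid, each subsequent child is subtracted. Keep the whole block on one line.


difference() { translate([127, 462, 0]) cube([4110, 238, 2960]); translate([1258, 462, 0]) cube([794, 238, 2085]); }
translate([127, 3134, 0]) cube([4110, 238, 2960]);
translate([127, 700, 0]) cube([238, 2434, 2960]);
translate([3999, 700, 0]) cube([238, 2434, 2960]);


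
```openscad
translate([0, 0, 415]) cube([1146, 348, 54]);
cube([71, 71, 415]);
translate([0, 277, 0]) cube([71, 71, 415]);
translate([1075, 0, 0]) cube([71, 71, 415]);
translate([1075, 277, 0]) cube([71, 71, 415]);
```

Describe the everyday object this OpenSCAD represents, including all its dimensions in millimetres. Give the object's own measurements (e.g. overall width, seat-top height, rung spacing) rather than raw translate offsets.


A long wooden bench with a 1146 mm (x) × 348 mm (y) seat, 54 mm thick, its top surface 469 mm above the floor. Four 71 mm square legs at the seat corners, flush with the edges, run from z = 0 to the seat underside.


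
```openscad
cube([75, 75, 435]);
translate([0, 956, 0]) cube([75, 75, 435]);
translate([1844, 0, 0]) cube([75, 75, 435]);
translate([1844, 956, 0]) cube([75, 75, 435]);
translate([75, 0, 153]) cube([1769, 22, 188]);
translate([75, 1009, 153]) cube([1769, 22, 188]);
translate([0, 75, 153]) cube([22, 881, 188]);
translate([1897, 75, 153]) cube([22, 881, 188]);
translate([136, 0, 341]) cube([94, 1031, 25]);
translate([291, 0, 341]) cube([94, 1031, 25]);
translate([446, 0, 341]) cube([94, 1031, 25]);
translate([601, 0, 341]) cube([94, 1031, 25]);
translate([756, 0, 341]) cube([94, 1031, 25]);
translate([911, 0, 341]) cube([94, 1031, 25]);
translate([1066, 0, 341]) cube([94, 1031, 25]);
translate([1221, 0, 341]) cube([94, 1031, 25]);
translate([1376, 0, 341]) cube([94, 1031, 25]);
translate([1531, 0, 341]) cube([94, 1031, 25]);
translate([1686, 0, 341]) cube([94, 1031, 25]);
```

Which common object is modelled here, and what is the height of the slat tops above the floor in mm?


A bed frame. The slat-top height is 366 mm.

Four posts, four rails, and a row of slats — a bed frame. Slats sit on the rails at z = 153 + 188 = 341; with slat thickness 25, the top is 366 mm.


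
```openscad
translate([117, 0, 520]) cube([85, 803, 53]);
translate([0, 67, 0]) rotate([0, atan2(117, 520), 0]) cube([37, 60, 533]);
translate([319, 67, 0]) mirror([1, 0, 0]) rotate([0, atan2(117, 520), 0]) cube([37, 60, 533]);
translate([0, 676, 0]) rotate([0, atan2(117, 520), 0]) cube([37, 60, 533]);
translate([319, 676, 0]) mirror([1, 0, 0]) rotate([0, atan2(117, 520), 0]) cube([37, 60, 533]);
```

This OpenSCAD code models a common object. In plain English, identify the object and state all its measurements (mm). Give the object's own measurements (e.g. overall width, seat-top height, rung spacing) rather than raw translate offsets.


A sawhorse. A 85×803×53 mm beam (x, y, z) sits on two A-frame leg pairs. Each pair is two raked legs of 37×60 mm section (60 mm along y) splaying symmetrically in x. Each leg rises 520 mm vertically over 117 mm of horizontal reach and is 533 mm long along its own axis. Every leg's outer bottom edge rests on the floor and its outer top edge meets a bottom edge of the beam — the left legs (tilting toward +x) meet the beam's −x bottom edge, the right legs (their mirror images, tilting toward −x) meet its +x bottom edge — so the leg tops tuck under the beam, the beam's underside is 520 mm above the floor, and the feet are 319 mm apart outside-to-outside with the beam centred between them. The two leg pairs are set in 67 mm from either end of the beam.


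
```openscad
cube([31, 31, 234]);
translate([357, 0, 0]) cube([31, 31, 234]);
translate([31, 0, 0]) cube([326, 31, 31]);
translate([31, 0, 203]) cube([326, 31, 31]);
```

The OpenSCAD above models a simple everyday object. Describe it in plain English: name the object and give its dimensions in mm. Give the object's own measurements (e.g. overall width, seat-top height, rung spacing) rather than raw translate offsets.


A rectangular picture frame lying in the x–z plane (depth along y). The opening is 326 mm wide (x) by 172 mm tall (z), surrounded by a border 31 mm wide on all four sides. The frame is 31 mm deep and is made of two full-height vertical stiles with two horizontal rails fitted between them.
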